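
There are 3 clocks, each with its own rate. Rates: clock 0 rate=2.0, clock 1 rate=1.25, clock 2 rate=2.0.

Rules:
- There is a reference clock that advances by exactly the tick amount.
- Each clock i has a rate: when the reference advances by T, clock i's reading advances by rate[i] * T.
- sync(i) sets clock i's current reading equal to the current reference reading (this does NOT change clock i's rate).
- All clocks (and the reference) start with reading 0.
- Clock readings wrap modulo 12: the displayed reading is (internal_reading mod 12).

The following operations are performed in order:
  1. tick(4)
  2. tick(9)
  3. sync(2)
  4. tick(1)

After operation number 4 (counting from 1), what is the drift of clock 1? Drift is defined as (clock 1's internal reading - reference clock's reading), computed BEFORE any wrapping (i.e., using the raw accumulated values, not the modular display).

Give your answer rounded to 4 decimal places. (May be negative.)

Answer: 3.5000

Derivation:
After op 1 tick(4): ref=4.0000 raw=[8.0000 5.0000 8.0000]
After op 2 tick(9): ref=13.0000 raw=[26.0000 16.2500 26.0000]
After op 3 sync(2): ref=13.0000 raw=[26.0000 16.2500 13.0000]
After op 4 tick(1): ref=14.0000 raw=[28.0000 17.5000 15.0000]
Drift of clock 1 after op 4: 17.5000 - 14.0000 = 3.5000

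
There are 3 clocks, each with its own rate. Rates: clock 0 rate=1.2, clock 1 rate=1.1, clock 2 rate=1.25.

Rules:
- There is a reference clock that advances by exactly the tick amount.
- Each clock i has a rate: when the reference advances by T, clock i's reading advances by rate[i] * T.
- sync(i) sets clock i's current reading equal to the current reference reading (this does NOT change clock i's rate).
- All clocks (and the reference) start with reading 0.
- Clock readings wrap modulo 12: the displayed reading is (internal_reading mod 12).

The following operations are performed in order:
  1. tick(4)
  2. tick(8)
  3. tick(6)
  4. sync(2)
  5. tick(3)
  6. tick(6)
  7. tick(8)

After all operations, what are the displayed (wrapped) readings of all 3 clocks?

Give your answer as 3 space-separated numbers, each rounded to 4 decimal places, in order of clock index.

After op 1 tick(4): ref=4.0000 raw=[4.8000 4.4000 5.0000]
After op 2 tick(8): ref=12.0000 raw=[14.4000 13.2000 15.0000]
After op 3 tick(6): ref=18.0000 raw=[21.6000 19.8000 22.5000]
After op 4 sync(2): ref=18.0000 raw=[21.6000 19.8000 18.0000]
After op 5 tick(3): ref=21.0000 raw=[25.2000 23.1000 21.7500]
After op 6 tick(6): ref=27.0000 raw=[32.4000 29.7000 29.2500]
After op 7 tick(8): ref=35.0000 raw=[42.0000 38.5000 39.2500]
Wrap final raw readings (mod 12): 42.0000 mod 12 = 6.0000; 38.5000 mod 12 = 2.5000; 39.2500 mod 12 = 3.2500

Answer: 6.0000 2.5000 3.2500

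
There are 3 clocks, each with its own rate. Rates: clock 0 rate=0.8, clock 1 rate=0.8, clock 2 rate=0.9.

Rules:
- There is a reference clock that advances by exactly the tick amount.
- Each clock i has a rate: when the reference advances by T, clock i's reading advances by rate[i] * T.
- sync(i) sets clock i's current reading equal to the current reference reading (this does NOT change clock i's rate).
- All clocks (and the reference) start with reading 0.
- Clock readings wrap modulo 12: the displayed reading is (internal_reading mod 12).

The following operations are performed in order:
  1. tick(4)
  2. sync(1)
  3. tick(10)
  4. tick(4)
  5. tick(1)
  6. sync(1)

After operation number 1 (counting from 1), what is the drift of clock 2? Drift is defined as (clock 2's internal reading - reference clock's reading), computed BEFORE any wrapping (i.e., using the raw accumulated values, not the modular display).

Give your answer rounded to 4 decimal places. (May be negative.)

After op 1 tick(4): ref=4.0000 raw=[3.2000 3.2000 3.6000]
Drift of clock 2 after op 1: 3.6000 - 4.0000 = -0.4000

Answer: -0.4000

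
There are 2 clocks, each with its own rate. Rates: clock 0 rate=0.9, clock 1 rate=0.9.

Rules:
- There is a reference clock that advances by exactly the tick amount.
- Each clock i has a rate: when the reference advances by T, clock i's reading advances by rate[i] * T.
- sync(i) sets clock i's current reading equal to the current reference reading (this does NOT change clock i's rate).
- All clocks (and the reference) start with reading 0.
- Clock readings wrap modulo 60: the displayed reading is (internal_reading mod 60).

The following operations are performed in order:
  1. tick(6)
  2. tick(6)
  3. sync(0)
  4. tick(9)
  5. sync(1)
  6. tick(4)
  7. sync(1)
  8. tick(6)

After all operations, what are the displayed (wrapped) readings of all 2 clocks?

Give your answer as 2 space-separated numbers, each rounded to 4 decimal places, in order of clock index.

After op 1 tick(6): ref=6.0000 raw=[5.4000 5.4000]
After op 2 tick(6): ref=12.0000 raw=[10.8000 10.8000]
After op 3 sync(0): ref=12.0000 raw=[12.0000 10.8000]
After op 4 tick(9): ref=21.0000 raw=[20.1000 18.9000]
After op 5 sync(1): ref=21.0000 raw=[20.1000 21.0000]
After op 6 tick(4): ref=25.0000 raw=[23.7000 24.6000]
After op 7 sync(1): ref=25.0000 raw=[23.7000 25.0000]
After op 8 tick(6): ref=31.0000 raw=[29.1000 30.4000]
Wrap final raw readings (mod 60): 29.1000 mod 60 = 29.1000; 30.4000 mod 60 = 30.4000

Answer: 29.1000 30.4000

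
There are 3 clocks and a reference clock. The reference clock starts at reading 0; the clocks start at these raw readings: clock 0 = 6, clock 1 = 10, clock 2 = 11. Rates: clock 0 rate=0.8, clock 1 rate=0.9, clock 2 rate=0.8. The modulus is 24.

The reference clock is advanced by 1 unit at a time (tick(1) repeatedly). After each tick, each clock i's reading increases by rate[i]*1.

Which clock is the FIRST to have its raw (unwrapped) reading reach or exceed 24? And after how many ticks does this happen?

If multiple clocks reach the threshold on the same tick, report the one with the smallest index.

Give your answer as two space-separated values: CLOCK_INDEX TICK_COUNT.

clock 0: start=6, rate=0.8, needs 24-6 = 18; ticks = ceil(18/0.8) = ceil(22.5000) = 23; reading at tick 23 = 6 + 0.8*23 = 24.4000
clock 1: start=10, rate=0.9, needs 24-10 = 14; ticks = ceil(14/0.9) = ceil(15.5556) = 16; reading at tick 16 = 10 + 0.9*16 = 24.4000
clock 2: start=11, rate=0.8, needs 24-11 = 13; ticks = ceil(13/0.8) = ceil(16.2500) = 17; reading at tick 17 = 11 + 0.8*17 = 24.6000
Minimum tick count = 16; winners = [1]; smallest index = 1

Answer: 1 16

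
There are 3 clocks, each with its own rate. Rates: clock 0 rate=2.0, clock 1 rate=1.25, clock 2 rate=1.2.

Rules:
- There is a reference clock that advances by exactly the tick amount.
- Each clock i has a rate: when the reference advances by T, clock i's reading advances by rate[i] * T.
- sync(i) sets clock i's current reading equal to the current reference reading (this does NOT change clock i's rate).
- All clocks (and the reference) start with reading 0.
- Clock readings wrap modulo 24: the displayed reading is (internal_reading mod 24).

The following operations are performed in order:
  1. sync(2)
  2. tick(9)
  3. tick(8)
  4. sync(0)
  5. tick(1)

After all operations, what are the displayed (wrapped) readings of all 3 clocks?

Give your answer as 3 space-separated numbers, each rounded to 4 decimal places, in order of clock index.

After op 1 sync(2): ref=0.0000 raw=[0.0000 0.0000 0.0000]
After op 2 tick(9): ref=9.0000 raw=[18.0000 11.2500 10.8000]
After op 3 tick(8): ref=17.0000 raw=[34.0000 21.2500 20.4000]
After op 4 sync(0): ref=17.0000 raw=[17.0000 21.2500 20.4000]
After op 5 tick(1): ref=18.0000 raw=[19.0000 22.5000 21.6000]
Wrap final raw readings (mod 24): 19.0000 mod 24 = 19.0000; 22.5000 mod 24 = 22.5000; 21.6000 mod 24 = 21.6000

Answer: 19.0000 22.5000 21.6000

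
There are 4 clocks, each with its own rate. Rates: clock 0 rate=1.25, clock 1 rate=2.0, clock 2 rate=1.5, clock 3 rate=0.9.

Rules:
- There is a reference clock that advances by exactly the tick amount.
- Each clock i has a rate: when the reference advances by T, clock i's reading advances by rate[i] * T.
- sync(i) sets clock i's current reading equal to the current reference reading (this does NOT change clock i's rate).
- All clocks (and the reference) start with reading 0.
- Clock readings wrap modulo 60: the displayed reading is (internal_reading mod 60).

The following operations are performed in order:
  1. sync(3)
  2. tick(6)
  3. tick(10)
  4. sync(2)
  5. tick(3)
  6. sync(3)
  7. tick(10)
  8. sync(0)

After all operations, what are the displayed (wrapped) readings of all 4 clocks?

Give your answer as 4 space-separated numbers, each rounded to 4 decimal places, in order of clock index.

Answer: 29.0000 58.0000 35.5000 28.0000

Derivation:
After op 1 sync(3): ref=0.0000 raw=[0.0000 0.0000 0.0000 0.0000]
After op 2 tick(6): ref=6.0000 raw=[7.5000 12.0000 9.0000 5.4000]
After op 3 tick(10): ref=16.0000 raw=[20.0000 32.0000 24.0000 14.4000]
After op 4 sync(2): ref=16.0000 raw=[20.0000 32.0000 16.0000 14.4000]
After op 5 tick(3): ref=19.0000 raw=[23.7500 38.0000 20.5000 17.1000]
After op 6 sync(3): ref=19.0000 raw=[23.7500 38.0000 20.5000 19.0000]
After op 7 tick(10): ref=29.0000 raw=[36.2500 58.0000 35.5000 28.0000]
After op 8 sync(0): ref=29.0000 raw=[29.0000 58.0000 35.5000 28.0000]
Wrap final raw readings (mod 60): 29.0000 mod 60 = 29.0000; 58.0000 mod 60 = 58.0000; 35.5000 mod 60 = 35.5000; 28.0000 mod 60 = 28.0000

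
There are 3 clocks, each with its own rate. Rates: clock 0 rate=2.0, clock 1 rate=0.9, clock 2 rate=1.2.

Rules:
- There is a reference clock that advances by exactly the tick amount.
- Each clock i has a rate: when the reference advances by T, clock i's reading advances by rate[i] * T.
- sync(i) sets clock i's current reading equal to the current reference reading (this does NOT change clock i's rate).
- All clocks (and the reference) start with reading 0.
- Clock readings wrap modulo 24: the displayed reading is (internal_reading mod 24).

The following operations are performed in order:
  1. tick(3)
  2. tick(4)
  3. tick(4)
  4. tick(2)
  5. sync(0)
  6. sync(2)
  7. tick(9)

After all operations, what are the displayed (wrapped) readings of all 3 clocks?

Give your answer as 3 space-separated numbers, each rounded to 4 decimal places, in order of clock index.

After op 1 tick(3): ref=3.0000 raw=[6.0000 2.7000 3.6000]
After op 2 tick(4): ref=7.0000 raw=[14.0000 6.3000 8.4000]
After op 3 tick(4): ref=11.0000 raw=[22.0000 9.9000 13.2000]
After op 4 tick(2): ref=13.0000 raw=[26.0000 11.7000 15.6000]
After op 5 sync(0): ref=13.0000 raw=[13.0000 11.7000 15.6000]
After op 6 sync(2): ref=13.0000 raw=[13.0000 11.7000 13.0000]
After op 7 tick(9): ref=22.0000 raw=[31.0000 19.8000 23.8000]
Wrap final raw readings (mod 24): 31.0000 mod 24 = 7.0000; 19.8000 mod 24 = 19.8000; 23.8000 mod 24 = 23.8000

Answer: 7.0000 19.8000 23.8000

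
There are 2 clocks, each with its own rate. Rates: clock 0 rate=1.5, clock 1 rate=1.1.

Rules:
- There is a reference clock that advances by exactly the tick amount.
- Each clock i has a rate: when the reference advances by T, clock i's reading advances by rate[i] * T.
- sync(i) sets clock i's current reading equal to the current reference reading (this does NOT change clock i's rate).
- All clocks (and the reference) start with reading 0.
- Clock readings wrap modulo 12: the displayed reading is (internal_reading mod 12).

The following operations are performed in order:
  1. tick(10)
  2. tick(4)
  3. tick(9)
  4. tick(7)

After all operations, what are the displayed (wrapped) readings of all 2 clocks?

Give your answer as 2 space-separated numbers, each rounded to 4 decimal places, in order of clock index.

Answer: 9.0000 9.0000

Derivation:
After op 1 tick(10): ref=10.0000 raw=[15.0000 11.0000]
After op 2 tick(4): ref=14.0000 raw=[21.0000 15.4000]
After op 3 tick(9): ref=23.0000 raw=[34.5000 25.3000]
After op 4 tick(7): ref=30.0000 raw=[45.0000 33.0000]
Wrap final raw readings (mod 12): 45.0000 mod 12 = 9.0000; 33.0000 mod 12 = 9.0000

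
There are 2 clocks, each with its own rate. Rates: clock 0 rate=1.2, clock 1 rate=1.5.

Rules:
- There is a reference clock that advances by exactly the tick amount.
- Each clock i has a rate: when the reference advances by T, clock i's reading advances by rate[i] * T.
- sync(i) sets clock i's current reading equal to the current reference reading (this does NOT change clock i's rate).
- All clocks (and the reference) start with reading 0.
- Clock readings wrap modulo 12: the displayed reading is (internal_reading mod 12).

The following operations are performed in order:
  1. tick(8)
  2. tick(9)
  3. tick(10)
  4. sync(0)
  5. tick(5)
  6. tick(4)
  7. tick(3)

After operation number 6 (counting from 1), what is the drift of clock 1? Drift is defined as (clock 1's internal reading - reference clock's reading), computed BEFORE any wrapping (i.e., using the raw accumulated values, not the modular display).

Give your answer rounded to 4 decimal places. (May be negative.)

After op 1 tick(8): ref=8.0000 raw=[9.6000 12.0000]
After op 2 tick(9): ref=17.0000 raw=[20.4000 25.5000]
After op 3 tick(10): ref=27.0000 raw=[32.4000 40.5000]
After op 4 sync(0): ref=27.0000 raw=[27.0000 40.5000]
After op 5 tick(5): ref=32.0000 raw=[33.0000 48.0000]
After op 6 tick(4): ref=36.0000 raw=[37.8000 54.0000]
Drift of clock 1 after op 6: 54.0000 - 36.0000 = 18.0000

Answer: 18.0000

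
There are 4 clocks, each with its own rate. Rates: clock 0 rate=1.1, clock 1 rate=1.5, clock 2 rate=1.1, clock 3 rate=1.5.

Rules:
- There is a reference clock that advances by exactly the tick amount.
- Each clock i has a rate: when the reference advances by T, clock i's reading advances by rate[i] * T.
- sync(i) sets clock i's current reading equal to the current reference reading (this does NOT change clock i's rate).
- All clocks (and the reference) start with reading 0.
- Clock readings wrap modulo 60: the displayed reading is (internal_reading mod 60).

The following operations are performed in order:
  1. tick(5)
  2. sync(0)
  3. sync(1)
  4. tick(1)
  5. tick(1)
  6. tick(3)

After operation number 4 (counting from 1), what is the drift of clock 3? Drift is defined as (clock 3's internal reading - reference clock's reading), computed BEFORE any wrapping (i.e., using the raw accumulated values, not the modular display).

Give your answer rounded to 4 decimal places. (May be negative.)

Answer: 3.0000

Derivation:
After op 1 tick(5): ref=5.0000 raw=[5.5000 7.5000 5.5000 7.5000]
After op 2 sync(0): ref=5.0000 raw=[5.0000 7.5000 5.5000 7.5000]
After op 3 sync(1): ref=5.0000 raw=[5.0000 5.0000 5.5000 7.5000]
After op 4 tick(1): ref=6.0000 raw=[6.1000 6.5000 6.6000 9.0000]
Drift of clock 3 after op 4: 9.0000 - 6.0000 = 3.0000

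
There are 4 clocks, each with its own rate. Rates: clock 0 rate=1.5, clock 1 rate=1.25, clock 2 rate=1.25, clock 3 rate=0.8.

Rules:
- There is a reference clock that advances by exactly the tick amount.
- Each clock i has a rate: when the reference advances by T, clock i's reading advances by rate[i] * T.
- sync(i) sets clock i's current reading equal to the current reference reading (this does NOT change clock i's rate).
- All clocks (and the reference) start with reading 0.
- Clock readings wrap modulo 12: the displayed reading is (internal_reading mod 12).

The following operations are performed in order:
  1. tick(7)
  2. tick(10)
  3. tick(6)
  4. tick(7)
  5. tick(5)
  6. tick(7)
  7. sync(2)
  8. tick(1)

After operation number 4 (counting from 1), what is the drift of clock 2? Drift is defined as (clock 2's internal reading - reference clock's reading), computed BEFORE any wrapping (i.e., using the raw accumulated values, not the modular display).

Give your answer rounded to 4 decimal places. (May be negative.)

After op 1 tick(7): ref=7.0000 raw=[10.5000 8.7500 8.7500 5.6000]
After op 2 tick(10): ref=17.0000 raw=[25.5000 21.2500 21.2500 13.6000]
After op 3 tick(6): ref=23.0000 raw=[34.5000 28.7500 28.7500 18.4000]
After op 4 tick(7): ref=30.0000 raw=[45.0000 37.5000 37.5000 24.0000]
Drift of clock 2 after op 4: 37.5000 - 30.0000 = 7.5000

Answer: 7.5000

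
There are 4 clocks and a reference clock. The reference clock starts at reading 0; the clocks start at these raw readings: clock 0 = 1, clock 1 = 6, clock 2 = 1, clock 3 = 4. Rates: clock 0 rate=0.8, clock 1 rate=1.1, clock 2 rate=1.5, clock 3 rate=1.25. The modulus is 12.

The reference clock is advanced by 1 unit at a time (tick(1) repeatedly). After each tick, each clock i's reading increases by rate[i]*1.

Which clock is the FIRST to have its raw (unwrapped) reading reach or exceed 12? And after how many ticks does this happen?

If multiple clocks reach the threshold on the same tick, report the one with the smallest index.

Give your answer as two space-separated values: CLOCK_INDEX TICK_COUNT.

clock 0: start=1, rate=0.8, needs 12-1 = 11; ticks = ceil(11/0.8) = ceil(13.7500) = 14; reading at tick 14 = 1 + 0.8*14 = 12.2000
clock 1: start=6, rate=1.1, needs 12-6 = 6; ticks = ceil(6/1.1) = ceil(5.4545) = 6; reading at tick 6 = 6 + 1.1*6 = 12.6000
clock 2: start=1, rate=1.5, needs 12-1 = 11; ticks = ceil(11/1.5) = ceil(7.3333) = 8; reading at tick 8 = 1 + 1.5*8 = 13.0000
clock 3: start=4, rate=1.25, needs 12-4 = 8; ticks = ceil(8/1.25) = ceil(6.4000) = 7; reading at tick 7 = 4 + 1.25*7 = 12.7500
Minimum tick count = 6; winners = [1]; smallest index = 1

Answer: 1 6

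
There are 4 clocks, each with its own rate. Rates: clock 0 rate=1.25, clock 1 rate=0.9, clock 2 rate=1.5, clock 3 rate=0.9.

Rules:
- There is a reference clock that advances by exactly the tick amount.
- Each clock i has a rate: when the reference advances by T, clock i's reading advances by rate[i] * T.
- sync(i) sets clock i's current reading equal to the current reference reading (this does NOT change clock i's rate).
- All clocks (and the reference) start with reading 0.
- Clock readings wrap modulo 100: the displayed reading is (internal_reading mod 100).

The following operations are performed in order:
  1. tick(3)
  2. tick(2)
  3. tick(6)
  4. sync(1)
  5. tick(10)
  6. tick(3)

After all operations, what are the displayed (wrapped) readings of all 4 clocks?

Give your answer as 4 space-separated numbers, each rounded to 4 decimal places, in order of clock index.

After op 1 tick(3): ref=3.0000 raw=[3.7500 2.7000 4.5000 2.7000]
After op 2 tick(2): ref=5.0000 raw=[6.2500 4.5000 7.5000 4.5000]
After op 3 tick(6): ref=11.0000 raw=[13.7500 9.9000 16.5000 9.9000]
After op 4 sync(1): ref=11.0000 raw=[13.7500 11.0000 16.5000 9.9000]
After op 5 tick(10): ref=21.0000 raw=[26.2500 20.0000 31.5000 18.9000]
After op 6 tick(3): ref=24.0000 raw=[30.0000 22.7000 36.0000 21.6000]
Wrap final raw readings (mod 100): 30.0000 mod 100 = 30.0000; 22.7000 mod 100 = 22.7000; 36.0000 mod 100 = 36.0000; 21.6000 mod 100 = 21.6000

Answer: 30.0000 22.7000 36.0000 21.6000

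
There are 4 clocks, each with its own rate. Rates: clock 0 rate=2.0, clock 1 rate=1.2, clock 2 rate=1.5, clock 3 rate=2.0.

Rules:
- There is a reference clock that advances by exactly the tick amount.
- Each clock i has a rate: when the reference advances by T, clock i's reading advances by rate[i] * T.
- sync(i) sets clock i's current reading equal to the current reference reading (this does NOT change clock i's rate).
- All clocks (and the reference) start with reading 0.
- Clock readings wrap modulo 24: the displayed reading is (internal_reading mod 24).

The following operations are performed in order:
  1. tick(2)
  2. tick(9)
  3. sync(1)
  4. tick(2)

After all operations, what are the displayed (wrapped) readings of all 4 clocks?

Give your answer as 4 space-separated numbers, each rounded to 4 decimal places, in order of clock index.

Answer: 2.0000 13.4000 19.5000 2.0000

Derivation:
After op 1 tick(2): ref=2.0000 raw=[4.0000 2.4000 3.0000 4.0000]
After op 2 tick(9): ref=11.0000 raw=[22.0000 13.2000 16.5000 22.0000]
After op 3 sync(1): ref=11.0000 raw=[22.0000 11.0000 16.5000 22.0000]
After op 4 tick(2): ref=13.0000 raw=[26.0000 13.4000 19.5000 26.0000]
Wrap final raw readings (mod 24): 26.0000 mod 24 = 2.0000; 13.4000 mod 24 = 13.4000; 19.5000 mod 24 = 19.5000; 26.0000 mod 24 = 2.0000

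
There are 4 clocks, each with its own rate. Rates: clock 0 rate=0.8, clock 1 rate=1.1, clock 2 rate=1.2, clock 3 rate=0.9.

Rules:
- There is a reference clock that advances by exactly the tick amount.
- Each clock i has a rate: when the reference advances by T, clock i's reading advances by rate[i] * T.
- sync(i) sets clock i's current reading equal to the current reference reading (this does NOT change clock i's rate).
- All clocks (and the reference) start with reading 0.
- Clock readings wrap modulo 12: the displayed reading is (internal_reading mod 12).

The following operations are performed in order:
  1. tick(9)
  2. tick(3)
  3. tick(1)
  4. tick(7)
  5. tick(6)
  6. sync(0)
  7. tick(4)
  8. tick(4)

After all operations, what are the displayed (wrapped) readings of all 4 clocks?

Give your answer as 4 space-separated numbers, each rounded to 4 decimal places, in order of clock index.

Answer: 8.4000 1.4000 4.8000 6.6000

Derivation:
After op 1 tick(9): ref=9.0000 raw=[7.2000 9.9000 10.8000 8.1000]
After op 2 tick(3): ref=12.0000 raw=[9.6000 13.2000 14.4000 10.8000]
After op 3 tick(1): ref=13.0000 raw=[10.4000 14.3000 15.6000 11.7000]
After op 4 tick(7): ref=20.0000 raw=[16.0000 22.0000 24.0000 18.0000]
After op 5 tick(6): ref=26.0000 raw=[20.8000 28.6000 31.2000 23.4000]
After op 6 sync(0): ref=26.0000 raw=[26.0000 28.6000 31.2000 23.4000]
After op 7 tick(4): ref=30.0000 raw=[29.2000 33.0000 36.0000 27.0000]
After op 8 tick(4): ref=34.0000 raw=[32.4000 37.4000 40.8000 30.6000]
Wrap final raw readings (mod 12): 32.4000 mod 12 = 8.4000; 37.4000 mod 12 = 1.4000; 40.8000 mod 12 = 4.8000; 30.6000 mod 12 = 6.6000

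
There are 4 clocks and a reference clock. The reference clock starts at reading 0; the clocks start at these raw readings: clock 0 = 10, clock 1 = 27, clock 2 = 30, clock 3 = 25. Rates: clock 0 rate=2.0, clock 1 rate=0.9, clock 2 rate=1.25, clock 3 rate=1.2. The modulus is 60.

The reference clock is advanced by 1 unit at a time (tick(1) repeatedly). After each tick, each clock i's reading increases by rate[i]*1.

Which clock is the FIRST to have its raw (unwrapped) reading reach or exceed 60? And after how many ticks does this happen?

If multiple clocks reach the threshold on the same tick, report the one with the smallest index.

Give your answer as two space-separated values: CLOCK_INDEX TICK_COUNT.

clock 0: start=10, rate=2.0, needs 60-10 = 50; ticks = ceil(50/2.0) = ceil(25.0000) = 25; reading at tick 25 = 10 + 2.0*25 = 60.0000
clock 1: start=27, rate=0.9, needs 60-27 = 33; ticks = ceil(33/0.9) = ceil(36.6667) = 37; reading at tick 37 = 27 + 0.9*37 = 60.3000
clock 2: start=30, rate=1.25, needs 60-30 = 30; ticks = ceil(30/1.25) = ceil(24.0000) = 24; reading at tick 24 = 30 + 1.25*24 = 60.0000
clock 3: start=25, rate=1.2, needs 60-25 = 35; ticks = ceil(35/1.2) = ceil(29.1667) = 30; reading at tick 30 = 25 + 1.2*30 = 61.0000
Minimum tick count = 24; winners = [2]; smallest index = 2

Answer: 2 24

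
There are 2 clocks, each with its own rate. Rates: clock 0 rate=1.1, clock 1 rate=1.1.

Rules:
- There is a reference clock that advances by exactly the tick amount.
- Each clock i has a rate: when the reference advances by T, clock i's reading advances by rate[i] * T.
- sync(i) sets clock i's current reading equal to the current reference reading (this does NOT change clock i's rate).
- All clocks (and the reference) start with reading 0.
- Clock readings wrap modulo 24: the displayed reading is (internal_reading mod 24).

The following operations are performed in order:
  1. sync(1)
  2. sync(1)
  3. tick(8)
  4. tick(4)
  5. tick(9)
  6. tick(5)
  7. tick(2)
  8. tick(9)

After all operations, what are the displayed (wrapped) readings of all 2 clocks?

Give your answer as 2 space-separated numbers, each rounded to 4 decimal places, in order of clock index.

Answer: 16.7000 16.7000

Derivation:
After op 1 sync(1): ref=0.0000 raw=[0.0000 0.0000]
After op 2 sync(1): ref=0.0000 raw=[0.0000 0.0000]
After op 3 tick(8): ref=8.0000 raw=[8.8000 8.8000]
After op 4 tick(4): ref=12.0000 raw=[13.2000 13.2000]
After op 5 tick(9): ref=21.0000 raw=[23.1000 23.1000]
After op 6 tick(5): ref=26.0000 raw=[28.6000 28.6000]
After op 7 tick(2): ref=28.0000 raw=[30.8000 30.8000]
After op 8 tick(9): ref=37.0000 raw=[40.7000 40.7000]
Wrap final raw readings (mod 24): 40.7000 mod 24 = 16.7000; 40.7000 mod 24 = 16.7000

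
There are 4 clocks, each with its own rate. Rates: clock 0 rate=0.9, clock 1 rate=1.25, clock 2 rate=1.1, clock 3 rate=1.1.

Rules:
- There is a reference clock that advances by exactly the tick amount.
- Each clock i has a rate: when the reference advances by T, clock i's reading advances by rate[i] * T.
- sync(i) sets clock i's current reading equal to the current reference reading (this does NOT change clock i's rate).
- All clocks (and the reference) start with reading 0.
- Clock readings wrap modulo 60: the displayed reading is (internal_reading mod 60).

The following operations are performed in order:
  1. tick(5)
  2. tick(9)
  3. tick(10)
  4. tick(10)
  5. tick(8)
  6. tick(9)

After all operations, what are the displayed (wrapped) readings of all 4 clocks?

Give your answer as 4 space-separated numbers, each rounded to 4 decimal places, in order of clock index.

Answer: 45.9000 3.7500 56.1000 56.1000

Derivation:
After op 1 tick(5): ref=5.0000 raw=[4.5000 6.2500 5.5000 5.5000]
After op 2 tick(9): ref=14.0000 raw=[12.6000 17.5000 15.4000 15.4000]
After op 3 tick(10): ref=24.0000 raw=[21.6000 30.0000 26.4000 26.4000]
After op 4 tick(10): ref=34.0000 raw=[30.6000 42.5000 37.4000 37.4000]
After op 5 tick(8): ref=42.0000 raw=[37.8000 52.5000 46.2000 46.2000]
After op 6 tick(9): ref=51.0000 raw=[45.9000 63.7500 56.1000 56.1000]
Wrap final raw readings (mod 60): 45.9000 mod 60 = 45.9000; 63.7500 mod 60 = 3.7500; 56.1000 mod 60 = 56.1000; 56.1000 mod 60 = 56.1000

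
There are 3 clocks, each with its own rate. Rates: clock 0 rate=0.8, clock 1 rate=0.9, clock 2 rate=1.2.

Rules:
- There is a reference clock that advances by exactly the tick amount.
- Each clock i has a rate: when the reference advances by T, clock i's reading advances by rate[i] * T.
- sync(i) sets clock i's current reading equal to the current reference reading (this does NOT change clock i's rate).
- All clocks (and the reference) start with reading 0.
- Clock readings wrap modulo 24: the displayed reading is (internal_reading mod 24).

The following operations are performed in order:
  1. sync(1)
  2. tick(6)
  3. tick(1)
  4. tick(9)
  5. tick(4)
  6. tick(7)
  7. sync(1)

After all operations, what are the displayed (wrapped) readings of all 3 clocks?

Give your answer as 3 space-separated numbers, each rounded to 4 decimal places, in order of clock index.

After op 1 sync(1): ref=0.0000 raw=[0.0000 0.0000 0.0000]
After op 2 tick(6): ref=6.0000 raw=[4.8000 5.4000 7.2000]
After op 3 tick(1): ref=7.0000 raw=[5.6000 6.3000 8.4000]
After op 4 tick(9): ref=16.0000 raw=[12.8000 14.4000 19.2000]
After op 5 tick(4): ref=20.0000 raw=[16.0000 18.0000 24.0000]
After op 6 tick(7): ref=27.0000 raw=[21.6000 24.3000 32.4000]
After op 7 sync(1): ref=27.0000 raw=[21.6000 27.0000 32.4000]
Wrap final raw readings (mod 24): 21.6000 mod 24 = 21.6000; 27.0000 mod 24 = 3.0000; 32.4000 mod 24 = 8.4000

Answer: 21.6000 3.0000 8.4000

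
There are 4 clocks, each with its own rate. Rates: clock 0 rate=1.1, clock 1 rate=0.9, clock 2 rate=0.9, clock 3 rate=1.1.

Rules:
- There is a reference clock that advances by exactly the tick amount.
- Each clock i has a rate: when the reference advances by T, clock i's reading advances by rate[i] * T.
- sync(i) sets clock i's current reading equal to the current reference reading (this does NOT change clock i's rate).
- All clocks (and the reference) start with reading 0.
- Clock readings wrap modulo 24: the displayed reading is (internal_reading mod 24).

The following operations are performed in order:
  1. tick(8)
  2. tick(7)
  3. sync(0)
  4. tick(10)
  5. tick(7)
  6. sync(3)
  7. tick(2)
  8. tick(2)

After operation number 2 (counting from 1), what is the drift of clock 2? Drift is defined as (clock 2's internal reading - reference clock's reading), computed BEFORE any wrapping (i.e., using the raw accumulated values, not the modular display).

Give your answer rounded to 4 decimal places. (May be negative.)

Answer: -1.5000

Derivation:
After op 1 tick(8): ref=8.0000 raw=[8.8000 7.2000 7.2000 8.8000]
After op 2 tick(7): ref=15.0000 raw=[16.5000 13.5000 13.5000 16.5000]
Drift of clock 2 after op 2: 13.5000 - 15.0000 = -1.5000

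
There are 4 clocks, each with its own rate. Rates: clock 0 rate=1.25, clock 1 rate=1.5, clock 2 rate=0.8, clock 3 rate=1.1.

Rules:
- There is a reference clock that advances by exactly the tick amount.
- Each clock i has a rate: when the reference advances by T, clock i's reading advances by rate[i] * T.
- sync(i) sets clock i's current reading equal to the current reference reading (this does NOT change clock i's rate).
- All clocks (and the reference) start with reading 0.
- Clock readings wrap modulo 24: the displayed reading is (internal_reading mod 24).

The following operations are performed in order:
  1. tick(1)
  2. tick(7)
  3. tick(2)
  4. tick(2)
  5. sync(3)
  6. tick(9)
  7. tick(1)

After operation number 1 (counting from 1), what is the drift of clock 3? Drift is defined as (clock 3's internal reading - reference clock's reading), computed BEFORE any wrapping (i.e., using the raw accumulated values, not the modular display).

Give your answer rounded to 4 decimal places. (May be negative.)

After op 1 tick(1): ref=1.0000 raw=[1.2500 1.5000 0.8000 1.1000]
Drift of clock 3 after op 1: 1.1000 - 1.0000 = 0.1000

Answer: 0.1000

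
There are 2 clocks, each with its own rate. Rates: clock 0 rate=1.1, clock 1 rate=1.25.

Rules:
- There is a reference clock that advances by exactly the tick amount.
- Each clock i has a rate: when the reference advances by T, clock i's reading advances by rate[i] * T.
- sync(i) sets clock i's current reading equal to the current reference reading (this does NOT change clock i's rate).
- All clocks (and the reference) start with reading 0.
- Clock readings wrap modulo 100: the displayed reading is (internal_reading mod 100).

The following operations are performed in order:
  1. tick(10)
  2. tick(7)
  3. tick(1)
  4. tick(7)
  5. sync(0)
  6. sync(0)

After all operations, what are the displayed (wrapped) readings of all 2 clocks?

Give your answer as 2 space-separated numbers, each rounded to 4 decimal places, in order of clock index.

After op 1 tick(10): ref=10.0000 raw=[11.0000 12.5000]
After op 2 tick(7): ref=17.0000 raw=[18.7000 21.2500]
After op 3 tick(1): ref=18.0000 raw=[19.8000 22.5000]
After op 4 tick(7): ref=25.0000 raw=[27.5000 31.2500]
After op 5 sync(0): ref=25.0000 raw=[25.0000 31.2500]
After op 6 sync(0): ref=25.0000 raw=[25.0000 31.2500]
Wrap final raw readings (mod 100): 25.0000 mod 100 = 25.0000; 31.2500 mod 100 = 31.2500

Answer: 25.0000 31.2500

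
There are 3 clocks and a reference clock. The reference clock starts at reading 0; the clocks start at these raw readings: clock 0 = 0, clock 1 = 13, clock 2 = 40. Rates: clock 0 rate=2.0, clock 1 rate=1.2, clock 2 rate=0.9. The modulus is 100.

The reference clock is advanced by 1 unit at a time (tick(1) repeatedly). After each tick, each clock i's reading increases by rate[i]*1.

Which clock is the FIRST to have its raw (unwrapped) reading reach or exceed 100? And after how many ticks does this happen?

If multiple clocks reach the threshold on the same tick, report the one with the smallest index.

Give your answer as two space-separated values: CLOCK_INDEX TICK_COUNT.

clock 0: start=0, rate=2.0, needs 100-0 = 100; ticks = ceil(100/2.0) = ceil(50.0000) = 50; reading at tick 50 = 0 + 2.0*50 = 100.0000
clock 1: start=13, rate=1.2, needs 100-13 = 87; ticks = ceil(87/1.2) = ceil(72.5000) = 73; reading at tick 73 = 13 + 1.2*73 = 100.6000
clock 2: start=40, rate=0.9, needs 100-40 = 60; ticks = ceil(60/0.9) = ceil(66.6667) = 67; reading at tick 67 = 40 + 0.9*67 = 100.3000
Minimum tick count = 50; winners = [0]; smallest index = 0

Answer: 0 50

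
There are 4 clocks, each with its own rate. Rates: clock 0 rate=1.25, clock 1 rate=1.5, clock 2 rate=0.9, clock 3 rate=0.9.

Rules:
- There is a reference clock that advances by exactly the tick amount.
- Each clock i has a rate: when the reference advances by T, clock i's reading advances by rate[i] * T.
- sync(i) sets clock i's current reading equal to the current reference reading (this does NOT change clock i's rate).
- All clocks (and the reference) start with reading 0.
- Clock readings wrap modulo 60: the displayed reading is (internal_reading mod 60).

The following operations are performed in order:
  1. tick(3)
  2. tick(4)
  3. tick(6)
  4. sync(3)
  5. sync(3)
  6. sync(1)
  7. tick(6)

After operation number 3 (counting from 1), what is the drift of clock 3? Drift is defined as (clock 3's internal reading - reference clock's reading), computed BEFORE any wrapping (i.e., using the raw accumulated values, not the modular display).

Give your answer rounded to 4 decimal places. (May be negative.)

After op 1 tick(3): ref=3.0000 raw=[3.7500 4.5000 2.7000 2.7000]
After op 2 tick(4): ref=7.0000 raw=[8.7500 10.5000 6.3000 6.3000]
After op 3 tick(6): ref=13.0000 raw=[16.2500 19.5000 11.7000 11.7000]
Drift of clock 3 after op 3: 11.7000 - 13.0000 = -1.3000

Answer: -1.3000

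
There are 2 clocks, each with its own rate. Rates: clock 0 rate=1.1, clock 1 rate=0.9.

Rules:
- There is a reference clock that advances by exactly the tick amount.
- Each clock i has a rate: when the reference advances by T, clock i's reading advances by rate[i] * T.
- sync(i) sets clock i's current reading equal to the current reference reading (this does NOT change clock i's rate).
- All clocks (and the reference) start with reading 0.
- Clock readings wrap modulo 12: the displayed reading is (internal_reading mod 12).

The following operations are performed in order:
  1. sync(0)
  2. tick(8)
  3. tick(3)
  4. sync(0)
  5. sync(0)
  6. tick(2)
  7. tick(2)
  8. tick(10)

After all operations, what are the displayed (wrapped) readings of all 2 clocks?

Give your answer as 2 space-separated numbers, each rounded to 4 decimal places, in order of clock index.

After op 1 sync(0): ref=0.0000 raw=[0.0000 0.0000]
After op 2 tick(8): ref=8.0000 raw=[8.8000 7.2000]
After op 3 tick(3): ref=11.0000 raw=[12.1000 9.9000]
After op 4 sync(0): ref=11.0000 raw=[11.0000 9.9000]
After op 5 sync(0): ref=11.0000 raw=[11.0000 9.9000]
After op 6 tick(2): ref=13.0000 raw=[13.2000 11.7000]
After op 7 tick(2): ref=15.0000 raw=[15.4000 13.5000]
After op 8 tick(10): ref=25.0000 raw=[26.4000 22.5000]
Wrap final raw readings (mod 12): 26.4000 mod 12 = 2.4000; 22.5000 mod 12 = 10.5000

Answer: 2.4000 10.5000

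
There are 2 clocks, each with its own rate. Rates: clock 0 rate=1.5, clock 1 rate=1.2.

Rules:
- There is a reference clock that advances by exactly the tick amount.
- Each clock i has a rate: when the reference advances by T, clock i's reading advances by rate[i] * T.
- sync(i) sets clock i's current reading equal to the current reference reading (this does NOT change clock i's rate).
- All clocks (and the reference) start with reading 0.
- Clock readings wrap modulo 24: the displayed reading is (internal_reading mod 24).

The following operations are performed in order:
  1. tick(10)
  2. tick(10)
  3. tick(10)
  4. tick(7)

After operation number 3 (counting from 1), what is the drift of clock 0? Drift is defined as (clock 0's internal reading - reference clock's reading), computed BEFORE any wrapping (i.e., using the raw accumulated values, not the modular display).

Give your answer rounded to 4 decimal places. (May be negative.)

After op 1 tick(10): ref=10.0000 raw=[15.0000 12.0000]
After op 2 tick(10): ref=20.0000 raw=[30.0000 24.0000]
After op 3 tick(10): ref=30.0000 raw=[45.0000 36.0000]
Drift of clock 0 after op 3: 45.0000 - 30.0000 = 15.0000

Answer: 15.0000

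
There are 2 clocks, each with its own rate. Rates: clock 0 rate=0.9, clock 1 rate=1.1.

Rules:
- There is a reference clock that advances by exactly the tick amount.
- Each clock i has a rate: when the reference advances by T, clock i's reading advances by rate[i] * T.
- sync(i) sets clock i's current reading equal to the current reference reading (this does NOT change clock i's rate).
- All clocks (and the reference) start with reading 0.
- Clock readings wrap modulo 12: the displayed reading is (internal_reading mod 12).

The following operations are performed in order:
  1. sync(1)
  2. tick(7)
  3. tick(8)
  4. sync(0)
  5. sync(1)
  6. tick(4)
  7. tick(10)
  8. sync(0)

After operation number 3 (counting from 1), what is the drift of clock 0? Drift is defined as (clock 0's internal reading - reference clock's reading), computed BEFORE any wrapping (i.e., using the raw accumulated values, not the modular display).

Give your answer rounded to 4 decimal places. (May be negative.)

Answer: -1.5000

Derivation:
After op 1 sync(1): ref=0.0000 raw=[0.0000 0.0000]
After op 2 tick(7): ref=7.0000 raw=[6.3000 7.7000]
After op 3 tick(8): ref=15.0000 raw=[13.5000 16.5000]
Drift of clock 0 after op 3: 13.5000 - 15.0000 = -1.5000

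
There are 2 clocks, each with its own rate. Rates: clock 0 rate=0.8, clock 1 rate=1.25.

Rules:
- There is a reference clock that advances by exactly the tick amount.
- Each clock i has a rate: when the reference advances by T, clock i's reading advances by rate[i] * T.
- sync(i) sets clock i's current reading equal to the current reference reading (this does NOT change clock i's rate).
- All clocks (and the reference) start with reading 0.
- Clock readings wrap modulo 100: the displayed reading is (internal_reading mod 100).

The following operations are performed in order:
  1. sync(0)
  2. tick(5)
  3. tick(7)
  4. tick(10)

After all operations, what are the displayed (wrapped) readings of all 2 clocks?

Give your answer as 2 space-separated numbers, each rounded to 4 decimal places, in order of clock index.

Answer: 17.6000 27.5000

Derivation:
After op 1 sync(0): ref=0.0000 raw=[0.0000 0.0000]
After op 2 tick(5): ref=5.0000 raw=[4.0000 6.2500]
After op 3 tick(7): ref=12.0000 raw=[9.6000 15.0000]
After op 4 tick(10): ref=22.0000 raw=[17.6000 27.5000]
Wrap final raw readings (mod 100): 17.6000 mod 100 = 17.6000; 27.5000 mod 100 = 27.5000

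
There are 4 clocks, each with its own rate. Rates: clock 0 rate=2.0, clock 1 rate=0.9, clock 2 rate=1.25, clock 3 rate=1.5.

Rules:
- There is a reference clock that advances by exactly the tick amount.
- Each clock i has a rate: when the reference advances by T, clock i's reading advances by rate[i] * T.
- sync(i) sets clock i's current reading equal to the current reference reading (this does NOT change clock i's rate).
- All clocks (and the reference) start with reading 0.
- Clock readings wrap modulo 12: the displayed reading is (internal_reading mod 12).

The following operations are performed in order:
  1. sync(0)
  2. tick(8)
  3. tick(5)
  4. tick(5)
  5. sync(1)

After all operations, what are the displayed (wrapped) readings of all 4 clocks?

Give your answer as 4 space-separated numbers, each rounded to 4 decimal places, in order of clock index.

Answer: 0.0000 6.0000 10.5000 3.0000

Derivation:
After op 1 sync(0): ref=0.0000 raw=[0.0000 0.0000 0.0000 0.0000]
After op 2 tick(8): ref=8.0000 raw=[16.0000 7.2000 10.0000 12.0000]
After op 3 tick(5): ref=13.0000 raw=[26.0000 11.7000 16.2500 19.5000]
After op 4 tick(5): ref=18.0000 raw=[36.0000 16.2000 22.5000 27.0000]
After op 5 sync(1): ref=18.0000 raw=[36.0000 18.0000 22.5000 27.0000]
Wrap final raw readings (mod 12): 36.0000 mod 12 = 0.0000; 18.0000 mod 12 = 6.0000; 22.5000 mod 12 = 10.5000; 27.0000 mod 12 = 3.0000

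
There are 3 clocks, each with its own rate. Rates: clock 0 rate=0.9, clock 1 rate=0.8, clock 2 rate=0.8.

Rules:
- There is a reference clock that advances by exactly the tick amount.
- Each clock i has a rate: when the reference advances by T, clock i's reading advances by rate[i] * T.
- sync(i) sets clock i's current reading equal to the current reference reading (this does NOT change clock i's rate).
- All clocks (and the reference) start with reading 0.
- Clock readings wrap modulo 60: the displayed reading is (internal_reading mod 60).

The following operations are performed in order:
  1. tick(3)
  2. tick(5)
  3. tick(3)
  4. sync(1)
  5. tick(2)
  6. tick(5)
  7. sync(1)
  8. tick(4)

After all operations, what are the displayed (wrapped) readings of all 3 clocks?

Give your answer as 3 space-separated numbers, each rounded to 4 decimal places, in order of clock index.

After op 1 tick(3): ref=3.0000 raw=[2.7000 2.4000 2.4000]
After op 2 tick(5): ref=8.0000 raw=[7.2000 6.4000 6.4000]
After op 3 tick(3): ref=11.0000 raw=[9.9000 8.8000 8.8000]
After op 4 sync(1): ref=11.0000 raw=[9.9000 11.0000 8.8000]
After op 5 tick(2): ref=13.0000 raw=[11.7000 12.6000 10.4000]
After op 6 tick(5): ref=18.0000 raw=[16.2000 16.6000 14.4000]
After op 7 sync(1): ref=18.0000 raw=[16.2000 18.0000 14.4000]
After op 8 tick(4): ref=22.0000 raw=[19.8000 21.2000 17.6000]
Wrap final raw readings (mod 60): 19.8000 mod 60 = 19.8000; 21.2000 mod 60 = 21.2000; 17.6000 mod 60 = 17.6000

Answer: 19.8000 21.2000 17.6000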